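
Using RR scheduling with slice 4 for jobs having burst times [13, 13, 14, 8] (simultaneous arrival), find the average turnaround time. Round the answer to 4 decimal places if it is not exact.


Time quantum = 4
Execution trace:
  J1 runs 4 units, time = 4
  J2 runs 4 units, time = 8
  J3 runs 4 units, time = 12
  J4 runs 4 units, time = 16
  J1 runs 4 units, time = 20
  J2 runs 4 units, time = 24
  J3 runs 4 units, time = 28
  J4 runs 4 units, time = 32
  J1 runs 4 units, time = 36
  J2 runs 4 units, time = 40
  J3 runs 4 units, time = 44
  J1 runs 1 units, time = 45
  J2 runs 1 units, time = 46
  J3 runs 2 units, time = 48
Finish times: [45, 46, 48, 32]
Average turnaround = 171/4 = 42.75

42.75


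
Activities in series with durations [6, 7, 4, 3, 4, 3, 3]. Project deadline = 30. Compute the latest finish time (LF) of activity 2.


LF(activity 2) = deadline - sum of successor durations
Successors: activities 3 through 7 with durations [4, 3, 4, 3, 3]
Sum of successor durations = 17
LF = 30 - 17 = 13

13


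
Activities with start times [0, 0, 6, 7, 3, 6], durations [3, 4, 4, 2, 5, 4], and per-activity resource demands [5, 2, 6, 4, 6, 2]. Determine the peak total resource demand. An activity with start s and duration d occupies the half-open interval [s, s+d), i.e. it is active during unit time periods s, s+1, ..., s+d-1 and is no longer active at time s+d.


Each activity i is active on [start_i, start_i + duration_i).
Compute total resource usage per time slot:
  t=0: active resources = [5, 2], total = 7
  t=1: active resources = [5, 2], total = 7
  t=2: active resources = [5, 2], total = 7
  t=3: active resources = [2, 6], total = 8
  t=4: active resources = [6], total = 6
  t=5: active resources = [6], total = 6
  t=6: active resources = [6, 6, 2], total = 14
  t=7: active resources = [6, 4, 6, 2], total = 18
  t=8: active resources = [6, 4, 2], total = 12
  t=9: active resources = [6, 2], total = 8
Peak resource demand = 18

18


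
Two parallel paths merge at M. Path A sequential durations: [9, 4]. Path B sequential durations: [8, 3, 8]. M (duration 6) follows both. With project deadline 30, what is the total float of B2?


Forward pass: ES(B2) = sum of predecessors on chain B = 8
EF = ES + duration = 8 + 3 = 11
Backward pass: LF(M) = deadline = 30; LS(M) = 30 - 6 = 24
LF(B2) = LS(M) - sum(successors on chain B) = 24 - 8 = 16
LS = LF - duration = 16 - 3 = 13
Total float = LS - ES = 13 - 8 = 5

5


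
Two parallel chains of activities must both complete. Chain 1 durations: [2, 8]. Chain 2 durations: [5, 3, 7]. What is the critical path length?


Path A total = 2 + 8 = 10
Path B total = 5 + 3 + 7 = 15
Critical path = longest path = max(10, 15) = 15

15


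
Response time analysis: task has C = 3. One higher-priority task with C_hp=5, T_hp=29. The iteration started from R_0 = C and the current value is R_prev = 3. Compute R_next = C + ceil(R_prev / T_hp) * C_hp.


R_next = C + ceil(R_prev / T_hp) * C_hp
ceil(3 / 29) = ceil(0.1034) = 1
Interference = 1 * 5 = 5
R_next = 3 + 5 = 8

8


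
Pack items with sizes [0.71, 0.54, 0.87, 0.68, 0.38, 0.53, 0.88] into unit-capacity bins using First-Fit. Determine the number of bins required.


Place items sequentially using First-Fit:
  Item 0.71 -> new Bin 1
  Item 0.54 -> new Bin 2
  Item 0.87 -> new Bin 3
  Item 0.68 -> new Bin 4
  Item 0.38 -> Bin 2 (now 0.92)
  Item 0.53 -> new Bin 5
  Item 0.88 -> new Bin 6
Total bins used = 6

6


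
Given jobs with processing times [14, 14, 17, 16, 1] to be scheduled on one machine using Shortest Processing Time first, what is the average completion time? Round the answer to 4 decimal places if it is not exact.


Sort jobs by processing time (SPT order): [1, 14, 14, 16, 17]
Compute completion times sequentially:
  Job 1: processing = 1, completes at 1
  Job 2: processing = 14, completes at 15
  Job 3: processing = 14, completes at 29
  Job 4: processing = 16, completes at 45
  Job 5: processing = 17, completes at 62
Sum of completion times = 152
Average completion time = 152/5 = 30.4

30.4


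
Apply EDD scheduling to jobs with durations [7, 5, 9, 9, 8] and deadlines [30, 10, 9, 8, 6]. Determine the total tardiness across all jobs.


Sort by due date (EDD order): [(8, 6), (9, 8), (9, 9), (5, 10), (7, 30)]
Compute completion times and tardiness:
  Job 1: p=8, d=6, C=8, tardiness=max(0,8-6)=2
  Job 2: p=9, d=8, C=17, tardiness=max(0,17-8)=9
  Job 3: p=9, d=9, C=26, tardiness=max(0,26-9)=17
  Job 4: p=5, d=10, C=31, tardiness=max(0,31-10)=21
  Job 5: p=7, d=30, C=38, tardiness=max(0,38-30)=8
Total tardiness = 57

57


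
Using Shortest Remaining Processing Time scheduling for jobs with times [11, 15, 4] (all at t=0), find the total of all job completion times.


Since all jobs arrive at t=0, SRPT equals SPT ordering.
SPT order: [4, 11, 15]
Completion times:
  Job 1: p=4, C=4
  Job 2: p=11, C=15
  Job 3: p=15, C=30
Total completion time = 4 + 15 + 30 = 49

49


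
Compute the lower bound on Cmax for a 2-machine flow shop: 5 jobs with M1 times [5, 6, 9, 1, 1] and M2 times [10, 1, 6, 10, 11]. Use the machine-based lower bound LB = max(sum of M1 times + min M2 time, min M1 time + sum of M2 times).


LB1 = sum(M1 times) + min(M2 times) = 22 + 1 = 23
LB2 = min(M1 times) + sum(M2 times) = 1 + 38 = 39
Lower bound = max(LB1, LB2) = max(23, 39) = 39

39


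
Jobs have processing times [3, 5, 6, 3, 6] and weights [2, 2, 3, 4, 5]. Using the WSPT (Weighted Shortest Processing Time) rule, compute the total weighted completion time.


Compute p/w ratios and sort ascending (WSPT): [(3, 4), (6, 5), (3, 2), (6, 3), (5, 2)]
Compute weighted completion times:
  Job (p=3,w=4): C=3, w*C=4*3=12
  Job (p=6,w=5): C=9, w*C=5*9=45
  Job (p=3,w=2): C=12, w*C=2*12=24
  Job (p=6,w=3): C=18, w*C=3*18=54
  Job (p=5,w=2): C=23, w*C=2*23=46
Total weighted completion time = 181

181


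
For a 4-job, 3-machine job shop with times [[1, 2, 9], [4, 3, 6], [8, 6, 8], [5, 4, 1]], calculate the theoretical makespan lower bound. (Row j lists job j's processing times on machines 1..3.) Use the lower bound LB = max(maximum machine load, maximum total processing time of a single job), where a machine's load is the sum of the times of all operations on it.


Machine loads:
  Machine 1: 1 + 4 + 8 + 5 = 18
  Machine 2: 2 + 3 + 6 + 4 = 15
  Machine 3: 9 + 6 + 8 + 1 = 24
Max machine load = 24
Job totals:
  Job 1: 12
  Job 2: 13
  Job 3: 22
  Job 4: 10
Max job total = 22
Lower bound = max(24, 22) = 24

24


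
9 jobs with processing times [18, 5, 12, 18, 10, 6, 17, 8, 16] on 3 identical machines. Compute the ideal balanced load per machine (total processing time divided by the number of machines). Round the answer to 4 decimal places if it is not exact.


Total processing time = 18 + 5 + 12 + 18 + 10 + 6 + 17 + 8 + 16 = 110
Number of machines = 3
Ideal balanced load = 110 / 3 = 36.6667

36.6667


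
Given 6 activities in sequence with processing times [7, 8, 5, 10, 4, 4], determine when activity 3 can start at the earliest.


Activity 3 starts after activities 1 through 2 complete.
Predecessor durations: [7, 8]
ES = 7 + 8 = 15

15


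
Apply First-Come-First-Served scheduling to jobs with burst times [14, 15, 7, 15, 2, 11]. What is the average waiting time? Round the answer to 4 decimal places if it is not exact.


FCFS order (as given): [14, 15, 7, 15, 2, 11]
Waiting times:
  Job 1: wait = 0
  Job 2: wait = 14
  Job 3: wait = 29
  Job 4: wait = 36
  Job 5: wait = 51
  Job 6: wait = 53
Sum of waiting times = 183
Average waiting time = 183/6 = 30.5

30.5


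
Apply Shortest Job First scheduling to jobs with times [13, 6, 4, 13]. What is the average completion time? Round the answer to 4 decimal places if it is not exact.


SJF order (ascending): [4, 6, 13, 13]
Completion times:
  Job 1: burst=4, C=4
  Job 2: burst=6, C=10
  Job 3: burst=13, C=23
  Job 4: burst=13, C=36
Average completion = 73/4 = 18.25

18.25


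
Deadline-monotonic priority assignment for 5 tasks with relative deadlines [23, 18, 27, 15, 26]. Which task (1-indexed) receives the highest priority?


Sort tasks by relative deadline (ascending):
  Task 4: deadline = 15
  Task 2: deadline = 18
  Task 1: deadline = 23
  Task 5: deadline = 26
  Task 3: deadline = 27
Priority order (highest first): [4, 2, 1, 5, 3]
Highest priority task = 4

4


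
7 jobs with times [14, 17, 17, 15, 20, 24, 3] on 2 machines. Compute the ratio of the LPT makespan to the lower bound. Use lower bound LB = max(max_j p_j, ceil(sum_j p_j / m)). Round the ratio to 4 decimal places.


LPT order: [24, 20, 17, 17, 15, 14, 3]
Machine loads after assignment: [55, 55]
LPT makespan = 55
Lower bound = max(max_job, ceil(total/2)) = max(24, 55) = 55
Ratio = 55 / 55 = 1.0

1.0


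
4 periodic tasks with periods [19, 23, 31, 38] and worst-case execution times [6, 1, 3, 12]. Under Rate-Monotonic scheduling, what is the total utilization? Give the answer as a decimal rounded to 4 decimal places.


Compute individual utilizations (exact fractions):
  Task 1: C/T = 6/19 (approx. 0.3158)
  Task 2: C/T = 1/23 (approx. 0.0435)
  Task 3: C/T = 3/31 (approx. 0.0968)
  Task 4: C/T = 12/38 = 6/19 (approx. 0.3158)
Total utilization U = 6/19 + 1/23 + 3/31 + 6/19 = 10456/13547
Rounded to 4 decimal places: U = 0.7718
RM (Liu & Layland) bound for 4 tasks = 0.756828; compare with U = 10456/13547 (approx. 0.771831)
bound < U <= 1, so the RM sufficient condition is not met (inconclusive; an exact test such as response-time analysis is needed).

0.7718


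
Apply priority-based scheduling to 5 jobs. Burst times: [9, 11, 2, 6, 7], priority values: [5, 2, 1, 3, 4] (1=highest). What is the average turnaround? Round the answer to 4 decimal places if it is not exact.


Sort by priority (ascending = highest first):
Order: [(1, 2), (2, 11), (3, 6), (4, 7), (5, 9)]
Completion times:
  Priority 1, burst=2, C=2
  Priority 2, burst=11, C=13
  Priority 3, burst=6, C=19
  Priority 4, burst=7, C=26
  Priority 5, burst=9, C=35
Average turnaround = 95/5 = 19.0

19.0


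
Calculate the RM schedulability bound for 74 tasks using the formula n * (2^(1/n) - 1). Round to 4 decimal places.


Compute 2^(1/74) = 1.0094108601
Subtract 1: 1.0094108601 - 1 = 0.0094108601
Multiply by n: 74 * 0.0094108601 = 0.6964036474
Round to 4 dp: 0.6964

0.6964


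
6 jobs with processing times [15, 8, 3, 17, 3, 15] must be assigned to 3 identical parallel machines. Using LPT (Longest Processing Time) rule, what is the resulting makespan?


Sort jobs in decreasing order (LPT): [17, 15, 15, 8, 3, 3]
Assign each job to the least loaded machine:
  Machine 1: jobs [17, 3], load = 20
  Machine 2: jobs [15, 8], load = 23
  Machine 3: jobs [15, 3], load = 18
Makespan = max load = 23

23


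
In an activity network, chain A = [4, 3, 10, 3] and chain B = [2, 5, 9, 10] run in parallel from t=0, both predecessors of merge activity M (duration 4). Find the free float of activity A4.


ES(A4) = sum of predecessors on chain A = 17
EF(A4) = ES + duration = 17 + 3 = 20
Successor of A4 is M. ES(M) = max(sum(A), sum(B)) = max(20, 26) = 26
Free float = ES(successor) - EF(current) = 26 - 20 = 6

6


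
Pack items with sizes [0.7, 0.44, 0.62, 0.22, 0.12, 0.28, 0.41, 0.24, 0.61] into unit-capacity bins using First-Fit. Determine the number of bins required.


Place items sequentially using First-Fit:
  Item 0.7 -> new Bin 1
  Item 0.44 -> new Bin 2
  Item 0.62 -> new Bin 3
  Item 0.22 -> Bin 1 (now 0.92)
  Item 0.12 -> Bin 2 (now 0.56)
  Item 0.28 -> Bin 2 (now 0.84)
  Item 0.41 -> new Bin 4
  Item 0.24 -> Bin 3 (now 0.86)
  Item 0.61 -> new Bin 5
Total bins used = 5

5


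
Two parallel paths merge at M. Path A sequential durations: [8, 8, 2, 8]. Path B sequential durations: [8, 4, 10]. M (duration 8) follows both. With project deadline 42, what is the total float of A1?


Forward pass: ES(A1) = sum of predecessors on chain A = 0
EF = ES + duration = 0 + 8 = 8
Backward pass: LF(M) = deadline = 42; LS(M) = 42 - 8 = 34
LF(A1) = LS(M) - sum(successors on chain A) = 34 - 18 = 16
LS = LF - duration = 16 - 8 = 8
Total float = LS - ES = 8 - 0 = 8

8


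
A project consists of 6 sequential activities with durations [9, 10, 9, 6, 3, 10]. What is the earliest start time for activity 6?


Activity 6 starts after activities 1 through 5 complete.
Predecessor durations: [9, 10, 9, 6, 3]
ES = 9 + 10 + 9 + 6 + 3 = 37

37


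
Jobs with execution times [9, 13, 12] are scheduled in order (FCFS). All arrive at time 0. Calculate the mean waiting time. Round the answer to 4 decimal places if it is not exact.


FCFS order (as given): [9, 13, 12]
Waiting times:
  Job 1: wait = 0
  Job 2: wait = 9
  Job 3: wait = 22
Sum of waiting times = 31
Average waiting time = 31/3 = 10.3333

10.3333


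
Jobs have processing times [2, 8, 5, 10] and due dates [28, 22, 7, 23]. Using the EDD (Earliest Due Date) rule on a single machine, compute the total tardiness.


Sort by due date (EDD order): [(5, 7), (8, 22), (10, 23), (2, 28)]
Compute completion times and tardiness:
  Job 1: p=5, d=7, C=5, tardiness=max(0,5-7)=0
  Job 2: p=8, d=22, C=13, tardiness=max(0,13-22)=0
  Job 3: p=10, d=23, C=23, tardiness=max(0,23-23)=0
  Job 4: p=2, d=28, C=25, tardiness=max(0,25-28)=0
Total tardiness = 0

0


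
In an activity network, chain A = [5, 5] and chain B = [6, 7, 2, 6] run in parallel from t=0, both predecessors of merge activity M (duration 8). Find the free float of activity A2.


ES(A2) = sum of predecessors on chain A = 5
EF(A2) = ES + duration = 5 + 5 = 10
Successor of A2 is M. ES(M) = max(sum(A), sum(B)) = max(10, 21) = 21
Free float = ES(successor) - EF(current) = 21 - 10 = 11

11


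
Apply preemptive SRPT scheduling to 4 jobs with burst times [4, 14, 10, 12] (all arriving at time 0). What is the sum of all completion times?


Since all jobs arrive at t=0, SRPT equals SPT ordering.
SPT order: [4, 10, 12, 14]
Completion times:
  Job 1: p=4, C=4
  Job 2: p=10, C=14
  Job 3: p=12, C=26
  Job 4: p=14, C=40
Total completion time = 4 + 14 + 26 + 40 = 84

84


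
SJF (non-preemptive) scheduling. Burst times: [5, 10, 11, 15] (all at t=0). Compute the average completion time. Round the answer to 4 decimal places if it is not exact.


SJF order (ascending): [5, 10, 11, 15]
Completion times:
  Job 1: burst=5, C=5
  Job 2: burst=10, C=15
  Job 3: burst=11, C=26
  Job 4: burst=15, C=41
Average completion = 87/4 = 21.75

21.75


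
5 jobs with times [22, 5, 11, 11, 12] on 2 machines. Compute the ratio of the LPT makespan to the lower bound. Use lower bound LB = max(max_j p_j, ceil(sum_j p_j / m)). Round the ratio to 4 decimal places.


LPT order: [22, 12, 11, 11, 5]
Machine loads after assignment: [33, 28]
LPT makespan = 33
Lower bound = max(max_job, ceil(total/2)) = max(22, 31) = 31
Ratio = 33 / 31 = 1.0645

1.0645


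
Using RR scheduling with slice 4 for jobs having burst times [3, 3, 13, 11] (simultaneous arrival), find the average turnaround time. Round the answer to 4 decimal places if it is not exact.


Time quantum = 4
Execution trace:
  J1 runs 3 units, time = 3
  J2 runs 3 units, time = 6
  J3 runs 4 units, time = 10
  J4 runs 4 units, time = 14
  J3 runs 4 units, time = 18
  J4 runs 4 units, time = 22
  J3 runs 4 units, time = 26
  J4 runs 3 units, time = 29
  J3 runs 1 units, time = 30
Finish times: [3, 6, 30, 29]
Average turnaround = 68/4 = 17.0

17.0


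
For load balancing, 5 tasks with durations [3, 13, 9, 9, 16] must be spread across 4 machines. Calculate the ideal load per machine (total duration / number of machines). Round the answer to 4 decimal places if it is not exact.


Total processing time = 3 + 13 + 9 + 9 + 16 = 50
Number of machines = 4
Ideal balanced load = 50 / 4 = 12.5

12.5


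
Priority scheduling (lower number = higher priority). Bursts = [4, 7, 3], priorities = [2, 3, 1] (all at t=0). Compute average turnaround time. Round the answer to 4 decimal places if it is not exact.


Sort by priority (ascending = highest first):
Order: [(1, 3), (2, 4), (3, 7)]
Completion times:
  Priority 1, burst=3, C=3
  Priority 2, burst=4, C=7
  Priority 3, burst=7, C=14
Average turnaround = 24/3 = 8.0

8.0


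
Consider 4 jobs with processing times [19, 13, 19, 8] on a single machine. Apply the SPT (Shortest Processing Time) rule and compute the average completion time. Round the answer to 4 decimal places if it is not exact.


Sort jobs by processing time (SPT order): [8, 13, 19, 19]
Compute completion times sequentially:
  Job 1: processing = 8, completes at 8
  Job 2: processing = 13, completes at 21
  Job 3: processing = 19, completes at 40
  Job 4: processing = 19, completes at 59
Sum of completion times = 128
Average completion time = 128/4 = 32.0

32.0


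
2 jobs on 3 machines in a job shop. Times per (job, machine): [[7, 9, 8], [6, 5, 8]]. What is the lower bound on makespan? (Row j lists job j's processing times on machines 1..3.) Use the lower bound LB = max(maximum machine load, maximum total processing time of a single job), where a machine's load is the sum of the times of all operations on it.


Machine loads:
  Machine 1: 7 + 6 = 13
  Machine 2: 9 + 5 = 14
  Machine 3: 8 + 8 = 16
Max machine load = 16
Job totals:
  Job 1: 24
  Job 2: 19
Max job total = 24
Lower bound = max(16, 24) = 24

24


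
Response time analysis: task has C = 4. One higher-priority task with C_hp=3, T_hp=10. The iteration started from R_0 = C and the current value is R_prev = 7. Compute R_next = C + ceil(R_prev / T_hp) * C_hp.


R_next = C + ceil(R_prev / T_hp) * C_hp
ceil(7 / 10) = ceil(0.7) = 1
Interference = 1 * 3 = 3
R_next = 4 + 3 = 7
R_next = R_prev, so the iteration has converged (response time = 7).

7


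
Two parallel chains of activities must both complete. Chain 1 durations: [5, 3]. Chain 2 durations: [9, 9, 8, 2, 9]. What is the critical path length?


Path A total = 5 + 3 = 8
Path B total = 9 + 9 + 8 + 2 + 9 = 37
Critical path = longest path = max(8, 37) = 37

37


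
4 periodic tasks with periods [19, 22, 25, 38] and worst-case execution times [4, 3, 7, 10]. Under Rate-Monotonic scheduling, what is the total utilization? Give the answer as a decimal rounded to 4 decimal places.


Compute individual utilizations (exact fractions):
  Task 1: C/T = 4/19 (approx. 0.2105)
  Task 2: C/T = 3/22 (approx. 0.1364)
  Task 3: C/T = 7/25 (approx. 0.28)
  Task 4: C/T = 10/38 = 5/19 (approx. 0.2632)
Total utilization U = 4/19 + 3/22 + 7/25 + 5/19 = 9301/10450
Rounded to 4 decimal places: U = 0.8900
RM (Liu & Layland) bound for 4 tasks = 0.756828; compare with U = 9301/10450 (approx. 0.890048)
bound < U <= 1, so the RM sufficient condition is not met (inconclusive; an exact test such as response-time analysis is needed).

0.8900


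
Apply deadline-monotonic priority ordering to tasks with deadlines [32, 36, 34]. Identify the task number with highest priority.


Sort tasks by relative deadline (ascending):
  Task 1: deadline = 32
  Task 3: deadline = 34
  Task 2: deadline = 36
Priority order (highest first): [1, 3, 2]
Highest priority task = 1

1


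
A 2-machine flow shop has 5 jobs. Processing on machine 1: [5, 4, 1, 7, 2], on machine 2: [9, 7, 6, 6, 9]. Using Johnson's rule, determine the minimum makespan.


Apply Johnson's rule:
  Group 1 (a <= b): [(3, 1, 6), (5, 2, 9), (2, 4, 7), (1, 5, 9)]
  Group 2 (a > b): [(4, 7, 6)]
Optimal job order: [3, 5, 2, 1, 4]
Schedule:
  Job 3: M1 done at 1, M2 done at 7
  Job 5: M1 done at 3, M2 done at 16
  Job 2: M1 done at 7, M2 done at 23
  Job 1: M1 done at 12, M2 done at 32
  Job 4: M1 done at 19, M2 done at 38
Makespan = 38

38


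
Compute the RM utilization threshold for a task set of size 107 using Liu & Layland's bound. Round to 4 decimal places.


Compute 2^(1/107) = 1.0064990387
Subtract 1: 1.0064990387 - 1 = 0.0064990387
Multiply by n: 107 * 0.0064990387 = 0.6953971409
Round to 4 dp: 0.6954

0.6954


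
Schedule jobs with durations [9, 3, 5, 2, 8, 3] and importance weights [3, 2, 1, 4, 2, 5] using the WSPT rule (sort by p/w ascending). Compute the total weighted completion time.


Compute p/w ratios and sort ascending (WSPT): [(2, 4), (3, 5), (3, 2), (9, 3), (8, 2), (5, 1)]
Compute weighted completion times:
  Job (p=2,w=4): C=2, w*C=4*2=8
  Job (p=3,w=5): C=5, w*C=5*5=25
  Job (p=3,w=2): C=8, w*C=2*8=16
  Job (p=9,w=3): C=17, w*C=3*17=51
  Job (p=8,w=2): C=25, w*C=2*25=50
  Job (p=5,w=1): C=30, w*C=1*30=30
Total weighted completion time = 180

180


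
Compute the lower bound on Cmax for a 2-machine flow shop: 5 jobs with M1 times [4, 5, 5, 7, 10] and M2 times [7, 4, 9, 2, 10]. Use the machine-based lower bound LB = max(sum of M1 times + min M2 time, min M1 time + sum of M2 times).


LB1 = sum(M1 times) + min(M2 times) = 31 + 2 = 33
LB2 = min(M1 times) + sum(M2 times) = 4 + 32 = 36
Lower bound = max(LB1, LB2) = max(33, 36) = 36

36


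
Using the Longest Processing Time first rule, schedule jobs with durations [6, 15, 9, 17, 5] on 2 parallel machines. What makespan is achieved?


Sort jobs in decreasing order (LPT): [17, 15, 9, 6, 5]
Assign each job to the least loaded machine:
  Machine 1: jobs [17, 6, 5], load = 28
  Machine 2: jobs [15, 9], load = 24
Makespan = max load = 28

28


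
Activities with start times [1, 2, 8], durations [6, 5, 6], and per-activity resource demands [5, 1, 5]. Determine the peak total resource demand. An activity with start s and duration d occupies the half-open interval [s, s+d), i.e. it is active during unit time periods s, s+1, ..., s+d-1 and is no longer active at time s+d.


Each activity i is active on [start_i, start_i + duration_i).
Compute total resource usage per time slot:
  t=0: active resources = [], total = 0
  t=1: active resources = [5], total = 5
  t=2: active resources = [5, 1], total = 6
  t=3: active resources = [5, 1], total = 6
  t=4: active resources = [5, 1], total = 6
  t=5: active resources = [5, 1], total = 6
  t=6: active resources = [5, 1], total = 6
  t=7: active resources = [], total = 0
  t=8: active resources = [5], total = 5
  t=9: active resources = [5], total = 5
  t=10: active resources = [5], total = 5
  t=11: active resources = [5], total = 5
  t=12: active resources = [5], total = 5
  t=13: active resources = [5], total = 5
Peak resource demand = 6

6


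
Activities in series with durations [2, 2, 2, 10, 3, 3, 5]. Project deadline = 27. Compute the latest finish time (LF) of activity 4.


LF(activity 4) = deadline - sum of successor durations
Successors: activities 5 through 7 with durations [3, 3, 5]
Sum of successor durations = 11
LF = 27 - 11 = 16

16


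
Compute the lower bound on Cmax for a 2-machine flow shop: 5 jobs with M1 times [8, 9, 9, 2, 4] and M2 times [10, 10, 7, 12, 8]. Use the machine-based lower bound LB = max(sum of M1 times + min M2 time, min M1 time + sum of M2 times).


LB1 = sum(M1 times) + min(M2 times) = 32 + 7 = 39
LB2 = min(M1 times) + sum(M2 times) = 2 + 47 = 49
Lower bound = max(LB1, LB2) = max(39, 49) = 49

49


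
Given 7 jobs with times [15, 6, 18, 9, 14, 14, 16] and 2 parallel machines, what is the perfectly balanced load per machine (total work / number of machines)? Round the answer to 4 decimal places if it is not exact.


Total processing time = 15 + 6 + 18 + 9 + 14 + 14 + 16 = 92
Number of machines = 2
Ideal balanced load = 92 / 2 = 46.0

46.0


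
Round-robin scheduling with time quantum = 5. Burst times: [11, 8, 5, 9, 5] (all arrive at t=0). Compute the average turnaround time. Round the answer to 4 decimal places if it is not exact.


Time quantum = 5
Execution trace:
  J1 runs 5 units, time = 5
  J2 runs 5 units, time = 10
  J3 runs 5 units, time = 15
  J4 runs 5 units, time = 20
  J5 runs 5 units, time = 25
  J1 runs 5 units, time = 30
  J2 runs 3 units, time = 33
  J4 runs 4 units, time = 37
  J1 runs 1 units, time = 38
Finish times: [38, 33, 15, 37, 25]
Average turnaround = 148/5 = 29.6

29.6


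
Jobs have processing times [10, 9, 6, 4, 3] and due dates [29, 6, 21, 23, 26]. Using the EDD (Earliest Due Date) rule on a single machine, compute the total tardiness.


Sort by due date (EDD order): [(9, 6), (6, 21), (4, 23), (3, 26), (10, 29)]
Compute completion times and tardiness:
  Job 1: p=9, d=6, C=9, tardiness=max(0,9-6)=3
  Job 2: p=6, d=21, C=15, tardiness=max(0,15-21)=0
  Job 3: p=4, d=23, C=19, tardiness=max(0,19-23)=0
  Job 4: p=3, d=26, C=22, tardiness=max(0,22-26)=0
  Job 5: p=10, d=29, C=32, tardiness=max(0,32-29)=3
Total tardiness = 6

6


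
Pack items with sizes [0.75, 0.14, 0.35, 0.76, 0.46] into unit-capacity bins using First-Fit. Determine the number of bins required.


Place items sequentially using First-Fit:
  Item 0.75 -> new Bin 1
  Item 0.14 -> Bin 1 (now 0.89)
  Item 0.35 -> new Bin 2
  Item 0.76 -> new Bin 3
  Item 0.46 -> Bin 2 (now 0.81)
Total bins used = 3

3


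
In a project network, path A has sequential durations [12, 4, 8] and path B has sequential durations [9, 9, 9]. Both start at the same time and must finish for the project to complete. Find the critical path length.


Path A total = 12 + 4 + 8 = 24
Path B total = 9 + 9 + 9 = 27
Critical path = longest path = max(24, 27) = 27

27


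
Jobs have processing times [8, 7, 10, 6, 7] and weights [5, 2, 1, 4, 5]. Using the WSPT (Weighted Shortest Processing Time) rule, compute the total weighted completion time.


Compute p/w ratios and sort ascending (WSPT): [(7, 5), (6, 4), (8, 5), (7, 2), (10, 1)]
Compute weighted completion times:
  Job (p=7,w=5): C=7, w*C=5*7=35
  Job (p=6,w=4): C=13, w*C=4*13=52
  Job (p=8,w=5): C=21, w*C=5*21=105
  Job (p=7,w=2): C=28, w*C=2*28=56
  Job (p=10,w=1): C=38, w*C=1*38=38
Total weighted completion time = 286

286


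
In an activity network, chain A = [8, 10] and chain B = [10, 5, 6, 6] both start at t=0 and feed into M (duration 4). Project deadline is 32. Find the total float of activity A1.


Forward pass: ES(A1) = sum of predecessors on chain A = 0
EF = ES + duration = 0 + 8 = 8
Backward pass: LF(M) = deadline = 32; LS(M) = 32 - 4 = 28
LF(A1) = LS(M) - sum(successors on chain A) = 28 - 10 = 18
LS = LF - duration = 18 - 8 = 10
Total float = LS - ES = 10 - 0 = 10

10


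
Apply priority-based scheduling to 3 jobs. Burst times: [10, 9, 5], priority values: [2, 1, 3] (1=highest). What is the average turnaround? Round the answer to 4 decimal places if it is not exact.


Sort by priority (ascending = highest first):
Order: [(1, 9), (2, 10), (3, 5)]
Completion times:
  Priority 1, burst=9, C=9
  Priority 2, burst=10, C=19
  Priority 3, burst=5, C=24
Average turnaround = 52/3 = 17.3333

17.3333


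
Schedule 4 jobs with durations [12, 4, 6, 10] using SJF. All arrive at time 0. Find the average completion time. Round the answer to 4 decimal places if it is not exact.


SJF order (ascending): [4, 6, 10, 12]
Completion times:
  Job 1: burst=4, C=4
  Job 2: burst=6, C=10
  Job 3: burst=10, C=20
  Job 4: burst=12, C=32
Average completion = 66/4 = 16.5

16.5


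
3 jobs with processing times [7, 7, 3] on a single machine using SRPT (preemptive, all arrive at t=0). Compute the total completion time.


Since all jobs arrive at t=0, SRPT equals SPT ordering.
SPT order: [3, 7, 7]
Completion times:
  Job 1: p=3, C=3
  Job 2: p=7, C=10
  Job 3: p=7, C=17
Total completion time = 3 + 10 + 17 = 30

30


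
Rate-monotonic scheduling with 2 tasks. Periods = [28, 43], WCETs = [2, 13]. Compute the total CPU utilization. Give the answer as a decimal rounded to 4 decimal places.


Compute individual utilizations (exact fractions):
  Task 1: C/T = 2/28 = 1/14 (approx. 0.0714)
  Task 2: C/T = 13/43 (approx. 0.3023)
Total utilization U = 1/14 + 13/43 = 225/602
Rounded to 4 decimal places: U = 0.3738
RM (Liu & Layland) bound for 2 tasks = 0.828427; compare with U = 225/602 (approx. 0.373754)
U <= bound, so schedulable by RM sufficient condition.

0.3738


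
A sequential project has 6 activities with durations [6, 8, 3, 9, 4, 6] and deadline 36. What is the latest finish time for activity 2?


LF(activity 2) = deadline - sum of successor durations
Successors: activities 3 through 6 with durations [3, 9, 4, 6]
Sum of successor durations = 22
LF = 36 - 22 = 14

14


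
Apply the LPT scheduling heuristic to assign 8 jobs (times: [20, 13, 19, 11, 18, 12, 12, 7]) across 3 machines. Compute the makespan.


Sort jobs in decreasing order (LPT): [20, 19, 18, 13, 12, 12, 11, 7]
Assign each job to the least loaded machine:
  Machine 1: jobs [20, 12], load = 32
  Machine 2: jobs [19, 12, 11], load = 42
  Machine 3: jobs [18, 13, 7], load = 38
Makespan = max load = 42

42


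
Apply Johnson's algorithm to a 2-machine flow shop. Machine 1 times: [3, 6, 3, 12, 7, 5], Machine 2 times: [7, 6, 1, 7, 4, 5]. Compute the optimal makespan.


Apply Johnson's rule:
  Group 1 (a <= b): [(1, 3, 7), (6, 5, 5), (2, 6, 6)]
  Group 2 (a > b): [(4, 12, 7), (5, 7, 4), (3, 3, 1)]
Optimal job order: [1, 6, 2, 4, 5, 3]
Schedule:
  Job 1: M1 done at 3, M2 done at 10
  Job 6: M1 done at 8, M2 done at 15
  Job 2: M1 done at 14, M2 done at 21
  Job 4: M1 done at 26, M2 done at 33
  Job 5: M1 done at 33, M2 done at 37
  Job 3: M1 done at 36, M2 done at 38
Makespan = 38

38


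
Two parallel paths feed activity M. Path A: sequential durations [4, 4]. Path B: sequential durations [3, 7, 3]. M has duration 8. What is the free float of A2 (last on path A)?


ES(A2) = sum of predecessors on chain A = 4
EF(A2) = ES + duration = 4 + 4 = 8
Successor of A2 is M. ES(M) = max(sum(A), sum(B)) = max(8, 13) = 13
Free float = ES(successor) - EF(current) = 13 - 8 = 5

5


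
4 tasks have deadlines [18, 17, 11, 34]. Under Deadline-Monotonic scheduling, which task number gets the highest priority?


Sort tasks by relative deadline (ascending):
  Task 3: deadline = 11
  Task 2: deadline = 17
  Task 1: deadline = 18
  Task 4: deadline = 34
Priority order (highest first): [3, 2, 1, 4]
Highest priority task = 3

3


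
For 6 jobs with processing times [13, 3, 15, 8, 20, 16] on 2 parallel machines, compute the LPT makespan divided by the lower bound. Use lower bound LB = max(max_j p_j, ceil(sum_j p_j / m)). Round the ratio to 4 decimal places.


LPT order: [20, 16, 15, 13, 8, 3]
Machine loads after assignment: [36, 39]
LPT makespan = 39
Lower bound = max(max_job, ceil(total/2)) = max(20, 38) = 38
Ratio = 39 / 38 = 1.0263

1.0263


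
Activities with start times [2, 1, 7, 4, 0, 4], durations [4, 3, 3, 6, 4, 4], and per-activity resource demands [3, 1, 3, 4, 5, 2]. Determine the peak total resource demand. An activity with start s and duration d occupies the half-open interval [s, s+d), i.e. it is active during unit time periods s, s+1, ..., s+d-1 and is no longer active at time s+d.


Each activity i is active on [start_i, start_i + duration_i).
Compute total resource usage per time slot:
  t=0: active resources = [5], total = 5
  t=1: active resources = [1, 5], total = 6
  t=2: active resources = [3, 1, 5], total = 9
  t=3: active resources = [3, 1, 5], total = 9
  t=4: active resources = [3, 4, 2], total = 9
  t=5: active resources = [3, 4, 2], total = 9
  t=6: active resources = [4, 2], total = 6
  t=7: active resources = [3, 4, 2], total = 9
  t=8: active resources = [3, 4], total = 7
  t=9: active resources = [3, 4], total = 7
Peak resource demand = 9

9


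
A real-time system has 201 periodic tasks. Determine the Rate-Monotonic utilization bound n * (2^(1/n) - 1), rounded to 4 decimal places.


Compute 2^(1/201) = 1.0034544463
Subtract 1: 1.0034544463 - 1 = 0.0034544463
Multiply by n: 201 * 0.0034544463 = 0.6943437063
Round to 4 dp: 0.6943

0.6943


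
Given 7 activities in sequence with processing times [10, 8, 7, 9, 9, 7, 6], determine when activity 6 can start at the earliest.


Activity 6 starts after activities 1 through 5 complete.
Predecessor durations: [10, 8, 7, 9, 9]
ES = 10 + 8 + 7 + 9 + 9 = 43

43


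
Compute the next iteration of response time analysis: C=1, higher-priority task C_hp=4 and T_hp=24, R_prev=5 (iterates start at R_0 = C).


R_next = C + ceil(R_prev / T_hp) * C_hp
ceil(5 / 24) = ceil(0.2083) = 1
Interference = 1 * 4 = 4
R_next = 1 + 4 = 5
R_next = R_prev, so the iteration has converged (response time = 5).

5


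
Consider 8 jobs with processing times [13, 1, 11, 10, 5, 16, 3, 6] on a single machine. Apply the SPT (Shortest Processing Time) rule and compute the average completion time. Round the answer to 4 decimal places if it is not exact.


Sort jobs by processing time (SPT order): [1, 3, 5, 6, 10, 11, 13, 16]
Compute completion times sequentially:
  Job 1: processing = 1, completes at 1
  Job 2: processing = 3, completes at 4
  Job 3: processing = 5, completes at 9
  Job 4: processing = 6, completes at 15
  Job 5: processing = 10, completes at 25
  Job 6: processing = 11, completes at 36
  Job 7: processing = 13, completes at 49
  Job 8: processing = 16, completes at 65
Sum of completion times = 204
Average completion time = 204/8 = 25.5

25.5


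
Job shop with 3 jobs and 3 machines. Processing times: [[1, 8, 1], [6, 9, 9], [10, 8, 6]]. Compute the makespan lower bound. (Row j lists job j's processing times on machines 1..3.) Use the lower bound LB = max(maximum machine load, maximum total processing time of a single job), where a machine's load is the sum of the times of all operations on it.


Machine loads:
  Machine 1: 1 + 6 + 10 = 17
  Machine 2: 8 + 9 + 8 = 25
  Machine 3: 1 + 9 + 6 = 16
Max machine load = 25
Job totals:
  Job 1: 10
  Job 2: 24
  Job 3: 24
Max job total = 24
Lower bound = max(25, 24) = 25

25


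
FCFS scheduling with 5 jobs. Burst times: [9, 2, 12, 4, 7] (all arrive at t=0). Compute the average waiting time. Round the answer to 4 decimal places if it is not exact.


FCFS order (as given): [9, 2, 12, 4, 7]
Waiting times:
  Job 1: wait = 0
  Job 2: wait = 9
  Job 3: wait = 11
  Job 4: wait = 23
  Job 5: wait = 27
Sum of waiting times = 70
Average waiting time = 70/5 = 14.0

14.0


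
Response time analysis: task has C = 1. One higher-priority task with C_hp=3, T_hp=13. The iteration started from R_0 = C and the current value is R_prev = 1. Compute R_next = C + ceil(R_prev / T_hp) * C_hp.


R_next = C + ceil(R_prev / T_hp) * C_hp
ceil(1 / 13) = ceil(0.0769) = 1
Interference = 1 * 3 = 3
R_next = 1 + 3 = 4

4


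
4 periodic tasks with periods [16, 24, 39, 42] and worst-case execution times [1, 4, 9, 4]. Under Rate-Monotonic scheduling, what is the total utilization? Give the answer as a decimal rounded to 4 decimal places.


Compute individual utilizations (exact fractions):
  Task 1: C/T = 1/16 (approx. 0.0625)
  Task 2: C/T = 4/24 = 1/6 (approx. 0.1667)
  Task 3: C/T = 9/39 = 3/13 (approx. 0.2308)
  Task 4: C/T = 4/42 = 2/21 (approx. 0.0952)
Total utilization U = 1/16 + 1/6 + 3/13 + 2/21 = 2425/4368
Rounded to 4 decimal places: U = 0.5552
RM (Liu & Layland) bound for 4 tasks = 0.756828; compare with U = 2425/4368 (approx. 0.555174)
U <= bound, so schedulable by RM sufficient condition.

0.5552


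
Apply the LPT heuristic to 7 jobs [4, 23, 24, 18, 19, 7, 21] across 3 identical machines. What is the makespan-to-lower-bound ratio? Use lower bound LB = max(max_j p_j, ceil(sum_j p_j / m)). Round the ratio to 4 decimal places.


LPT order: [24, 23, 21, 19, 18, 7, 4]
Machine loads after assignment: [35, 41, 40]
LPT makespan = 41
Lower bound = max(max_job, ceil(total/3)) = max(24, 39) = 39
Ratio = 41 / 39 = 1.0513

1.0513


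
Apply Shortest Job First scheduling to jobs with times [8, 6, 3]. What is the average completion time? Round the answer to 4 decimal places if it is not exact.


SJF order (ascending): [3, 6, 8]
Completion times:
  Job 1: burst=3, C=3
  Job 2: burst=6, C=9
  Job 3: burst=8, C=17
Average completion = 29/3 = 9.6667

9.6667


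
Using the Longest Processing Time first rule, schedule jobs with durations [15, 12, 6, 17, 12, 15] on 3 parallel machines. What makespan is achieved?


Sort jobs in decreasing order (LPT): [17, 15, 15, 12, 12, 6]
Assign each job to the least loaded machine:
  Machine 1: jobs [17, 6], load = 23
  Machine 2: jobs [15, 12], load = 27
  Machine 3: jobs [15, 12], load = 27
Makespan = max load = 27

27


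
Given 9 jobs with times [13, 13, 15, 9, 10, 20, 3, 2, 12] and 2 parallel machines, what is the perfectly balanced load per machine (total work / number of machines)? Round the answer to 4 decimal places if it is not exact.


Total processing time = 13 + 13 + 15 + 9 + 10 + 20 + 3 + 2 + 12 = 97
Number of machines = 2
Ideal balanced load = 97 / 2 = 48.5

48.5


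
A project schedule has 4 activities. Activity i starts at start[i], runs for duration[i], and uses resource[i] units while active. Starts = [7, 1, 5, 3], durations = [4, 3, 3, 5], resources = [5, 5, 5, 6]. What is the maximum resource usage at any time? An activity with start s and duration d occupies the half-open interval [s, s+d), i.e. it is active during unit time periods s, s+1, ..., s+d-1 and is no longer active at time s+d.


Each activity i is active on [start_i, start_i + duration_i).
Compute total resource usage per time slot:
  t=0: active resources = [], total = 0
  t=1: active resources = [5], total = 5
  t=2: active resources = [5], total = 5
  t=3: active resources = [5, 6], total = 11
  t=4: active resources = [6], total = 6
  t=5: active resources = [5, 6], total = 11
  t=6: active resources = [5, 6], total = 11
  t=7: active resources = [5, 5, 6], total = 16
  t=8: active resources = [5], total = 5
  t=9: active resources = [5], total = 5
  t=10: active resources = [5], total = 5
Peak resource demand = 16

16


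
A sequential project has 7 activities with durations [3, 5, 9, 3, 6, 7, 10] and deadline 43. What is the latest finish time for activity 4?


LF(activity 4) = deadline - sum of successor durations
Successors: activities 5 through 7 with durations [6, 7, 10]
Sum of successor durations = 23
LF = 43 - 23 = 20

20


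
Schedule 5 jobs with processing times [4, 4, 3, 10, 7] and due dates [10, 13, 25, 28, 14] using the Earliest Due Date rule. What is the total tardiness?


Sort by due date (EDD order): [(4, 10), (4, 13), (7, 14), (3, 25), (10, 28)]
Compute completion times and tardiness:
  Job 1: p=4, d=10, C=4, tardiness=max(0,4-10)=0
  Job 2: p=4, d=13, C=8, tardiness=max(0,8-13)=0
  Job 3: p=7, d=14, C=15, tardiness=max(0,15-14)=1
  Job 4: p=3, d=25, C=18, tardiness=max(0,18-25)=0
  Job 5: p=10, d=28, C=28, tardiness=max(0,28-28)=0
Total tardiness = 1

1


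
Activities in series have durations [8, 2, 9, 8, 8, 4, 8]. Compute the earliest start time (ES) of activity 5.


Activity 5 starts after activities 1 through 4 complete.
Predecessor durations: [8, 2, 9, 8]
ES = 8 + 2 + 9 + 8 = 27

27


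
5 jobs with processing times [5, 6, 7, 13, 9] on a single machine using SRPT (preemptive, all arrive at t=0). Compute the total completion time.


Since all jobs arrive at t=0, SRPT equals SPT ordering.
SPT order: [5, 6, 7, 9, 13]
Completion times:
  Job 1: p=5, C=5
  Job 2: p=6, C=11
  Job 3: p=7, C=18
  Job 4: p=9, C=27
  Job 5: p=13, C=40
Total completion time = 5 + 11 + 18 + 27 + 40 = 101

101


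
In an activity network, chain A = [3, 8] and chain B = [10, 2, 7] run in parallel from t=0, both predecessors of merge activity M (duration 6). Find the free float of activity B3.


ES(B3) = sum of predecessors on chain B = 12
EF(B3) = ES + duration = 12 + 7 = 19
Successor of B3 is M. ES(M) = max(sum(A), sum(B)) = max(11, 19) = 19
Free float = ES(successor) - EF(current) = 19 - 19 = 0

0


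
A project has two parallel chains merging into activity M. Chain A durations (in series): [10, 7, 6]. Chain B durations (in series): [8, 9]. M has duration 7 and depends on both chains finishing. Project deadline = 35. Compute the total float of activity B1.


Forward pass: ES(B1) = sum of predecessors on chain B = 0
EF = ES + duration = 0 + 8 = 8
Backward pass: LF(M) = deadline = 35; LS(M) = 35 - 7 = 28
LF(B1) = LS(M) - sum(successors on chain B) = 28 - 9 = 19
LS = LF - duration = 19 - 8 = 11
Total float = LS - ES = 11 - 0 = 11

11


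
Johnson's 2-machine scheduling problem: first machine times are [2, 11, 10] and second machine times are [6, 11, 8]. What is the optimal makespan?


Apply Johnson's rule:
  Group 1 (a <= b): [(1, 2, 6), (2, 11, 11)]
  Group 2 (a > b): [(3, 10, 8)]
Optimal job order: [1, 2, 3]
Schedule:
  Job 1: M1 done at 2, M2 done at 8
  Job 2: M1 done at 13, M2 done at 24
  Job 3: M1 done at 23, M2 done at 32
Makespan = 32

32
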